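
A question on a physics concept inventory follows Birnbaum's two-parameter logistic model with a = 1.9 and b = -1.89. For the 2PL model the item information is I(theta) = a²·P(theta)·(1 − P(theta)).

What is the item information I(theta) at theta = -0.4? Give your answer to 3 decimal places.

P = 1/(1+e^{-2.8310}) = 0.9443
P(1−P) = 0.9443 × 0.0557 = 0.0526
I = a² × P(1−P) = 1.9² × 0.0526 = 0.18979

0.190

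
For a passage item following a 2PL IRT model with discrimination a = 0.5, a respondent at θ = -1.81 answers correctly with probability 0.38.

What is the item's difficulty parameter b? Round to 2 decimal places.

P(θ) = 1 / (1 + exp(−a(θ − b)))
logit(0.38) = ln(0.38/0.62) = -0.4895
b = θ − logit/(a) = -1.81 − (-0.4895)/0.5000 = -0.8309

-0.83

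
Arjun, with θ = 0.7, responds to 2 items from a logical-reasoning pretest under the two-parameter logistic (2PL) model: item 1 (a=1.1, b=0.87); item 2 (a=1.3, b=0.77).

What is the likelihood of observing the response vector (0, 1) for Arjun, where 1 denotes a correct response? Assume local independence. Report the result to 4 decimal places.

0.2609

P(θ) = 1 / (1 + exp(−a(θ − b)))
P_1 = 1/(1+e^{0.1870}) = 0.4534
P_2 = 1/(1+e^{0.0910}) = 0.4773
L = (1−P_1) × P_2 = 0.5466 × 0.4773 = 0.26088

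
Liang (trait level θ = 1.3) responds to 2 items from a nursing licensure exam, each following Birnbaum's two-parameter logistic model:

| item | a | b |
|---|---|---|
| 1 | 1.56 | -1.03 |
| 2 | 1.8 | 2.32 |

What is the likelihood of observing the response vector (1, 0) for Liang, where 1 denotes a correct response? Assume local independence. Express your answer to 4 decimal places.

0.8403

P(θ) = 1 / (1 + exp(−a(θ − b)))
P_1 = 1/(1+e^{-3.6348}) = 0.9743
P_2 = 1/(1+e^{1.8360}) = 0.1375
L = P_1 × (1−P_2) = 0.9743 × 0.8625 = 0.84030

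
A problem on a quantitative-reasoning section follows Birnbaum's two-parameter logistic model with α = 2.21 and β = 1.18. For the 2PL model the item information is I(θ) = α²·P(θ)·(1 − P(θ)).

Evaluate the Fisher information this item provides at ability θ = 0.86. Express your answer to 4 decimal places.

1.0802

P = 1/(1+e^{0.7072}) = 0.3302
P(1−P) = 0.3302 × 0.6698 = 0.2212
I = α² × P(1−P) = 2.21² × 0.2212 = 1.08024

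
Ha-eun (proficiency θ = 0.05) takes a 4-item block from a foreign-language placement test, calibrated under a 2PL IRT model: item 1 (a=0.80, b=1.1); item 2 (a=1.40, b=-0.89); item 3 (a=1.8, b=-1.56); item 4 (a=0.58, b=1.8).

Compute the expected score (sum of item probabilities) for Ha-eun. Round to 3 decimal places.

P(θ) = 1 / (1 + exp(−a(θ − b)))
P_1 = 1/(1+e^{0.8400}) = 0.3015
P_2 = 1/(1+e^{-1.3160}) = 0.7885
P_3 = 1/(1+e^{-2.8980}) = 0.9477
P_4 = 1/(1+e^{1.0150}) = 0.2660
E[score] = 0.3015 + 0.7885 + 0.9477 + 0.2660 = 2.3038

2.304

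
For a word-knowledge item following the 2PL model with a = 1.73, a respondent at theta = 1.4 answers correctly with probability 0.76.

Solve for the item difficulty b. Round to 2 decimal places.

P(theta) = 1 / (1 + exp(−a(theta − b)))
logit(0.76) = ln(0.76/0.24) = 1.1527
b = theta − logit/(a) = 1.4 − 1.1527/1.7300 = 0.7337

0.73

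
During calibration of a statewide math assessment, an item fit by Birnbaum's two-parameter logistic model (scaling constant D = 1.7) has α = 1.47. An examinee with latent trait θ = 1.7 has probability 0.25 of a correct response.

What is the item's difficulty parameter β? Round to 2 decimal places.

2.14

P(θ) = 1 / (1 + exp(−D·α(θ − β)))
logit(0.25) = ln(0.25/0.75) = -1.0986
β = θ − logit/(1.7·α) = 1.7 − (-1.0986)/2.4990 = 2.1396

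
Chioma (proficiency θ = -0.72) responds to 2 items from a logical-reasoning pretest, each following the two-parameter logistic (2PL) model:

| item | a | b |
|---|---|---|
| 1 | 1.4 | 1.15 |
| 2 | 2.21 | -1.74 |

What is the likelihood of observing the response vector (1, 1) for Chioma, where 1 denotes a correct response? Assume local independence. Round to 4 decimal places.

P(θ) = 1 / (1 + exp(−a(θ − b)))
P_1 = 1/(1+e^{2.6180}) = 0.0680
P_2 = 1/(1+e^{-2.2542}) = 0.9050
L = P_1 × P_2 = 0.0680 × 0.9050 = 0.06153

0.0615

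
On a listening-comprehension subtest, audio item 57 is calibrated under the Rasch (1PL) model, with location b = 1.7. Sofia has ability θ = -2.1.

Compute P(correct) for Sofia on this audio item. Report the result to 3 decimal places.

P(θ) = 1 / (1 + exp(−(θ − b)))
Exponent: (-2.1 − 1.7) = -3.8000
1/(1 + e^{3.8000}) = 0.0219
P = 0.0219

0.022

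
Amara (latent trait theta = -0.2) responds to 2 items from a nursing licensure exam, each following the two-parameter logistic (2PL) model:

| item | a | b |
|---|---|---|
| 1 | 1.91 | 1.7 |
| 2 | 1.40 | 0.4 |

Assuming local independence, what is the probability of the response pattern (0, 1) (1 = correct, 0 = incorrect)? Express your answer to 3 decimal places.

P(theta) = 1 / (1 + exp(−a(theta − b)))
P_1 = 1/(1+e^{3.6290}) = 0.0259
P_2 = 1/(1+e^{0.8400}) = 0.3015
L = (1−P_1) × P_2 = 0.9741 × 0.3015 = 0.29374

0.294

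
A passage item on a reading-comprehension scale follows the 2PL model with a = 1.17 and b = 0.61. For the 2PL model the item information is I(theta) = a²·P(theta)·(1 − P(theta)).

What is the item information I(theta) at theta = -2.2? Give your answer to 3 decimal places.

P = 1/(1+e^{3.2877}) = 0.0360
P(1−P) = 0.0360 × 0.9640 = 0.0347
I = a² × P(1−P) = 1.17² × 0.0347 = 0.04750

0.048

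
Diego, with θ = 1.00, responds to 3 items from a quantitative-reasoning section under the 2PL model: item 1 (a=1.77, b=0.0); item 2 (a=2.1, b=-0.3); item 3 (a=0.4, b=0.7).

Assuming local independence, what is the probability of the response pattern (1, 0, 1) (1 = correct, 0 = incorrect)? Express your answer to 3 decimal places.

P(θ) = 1 / (1 + exp(−a(θ − b)))
P_1 = 1/(1+e^{-1.7700}) = 0.8545
P_2 = 1/(1+e^{-2.7300}) = 0.9388
P_3 = 1/(1+e^{-0.1200}) = 0.5300
L = P_1 × (1−P_2) × P_3 = 0.8545 × 0.0612 × 0.5300 = 0.02773

0.028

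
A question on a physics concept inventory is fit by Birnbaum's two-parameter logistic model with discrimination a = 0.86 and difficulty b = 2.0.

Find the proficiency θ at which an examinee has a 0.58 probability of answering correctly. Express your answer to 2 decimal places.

2.38

P(θ) = 1 / (1 + exp(−a(θ − b)))
logit = ln(0.5800/0.4200) = 0.3228
θ = b + logit/(a) = 2.0 + 0.3228/0.8600 = 2.3753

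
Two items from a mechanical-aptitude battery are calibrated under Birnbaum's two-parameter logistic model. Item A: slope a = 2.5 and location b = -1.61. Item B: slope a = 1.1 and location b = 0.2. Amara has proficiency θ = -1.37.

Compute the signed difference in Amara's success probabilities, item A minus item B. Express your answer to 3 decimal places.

0.495

P(θ) = 1 / (1 + exp(−a(θ − b)))
P_A = 0.6457
P_B = 0.1510
P_A − P_B = 0.4947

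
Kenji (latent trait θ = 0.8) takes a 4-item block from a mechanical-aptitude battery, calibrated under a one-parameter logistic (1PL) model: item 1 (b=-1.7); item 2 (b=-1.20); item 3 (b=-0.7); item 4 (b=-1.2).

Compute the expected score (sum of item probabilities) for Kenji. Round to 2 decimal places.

3.50

P(θ) = 1 / (1 + exp(−(θ − b)))
P_1 = 1/(1+e^{-2.5000}) = 0.9241
P_2 = 1/(1+e^{-2.0000}) = 0.8808
P_3 = 1/(1+e^{-1.5000}) = 0.8176
P_4 = 1/(1+e^{-2.0000}) = 0.8808
E[score] = 0.9241 + 0.8808 + 0.8176 + 0.8808 = 3.5033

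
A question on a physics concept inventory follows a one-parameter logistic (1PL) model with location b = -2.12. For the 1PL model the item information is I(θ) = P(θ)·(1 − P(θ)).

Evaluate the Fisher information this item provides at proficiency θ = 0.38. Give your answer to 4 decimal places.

0.0701

P = 1/(1+e^{-2.5000}) = 0.9241
P(1−P) = 0.9241 × 0.0759 = 0.0701
I = P(1−P) = 0.07010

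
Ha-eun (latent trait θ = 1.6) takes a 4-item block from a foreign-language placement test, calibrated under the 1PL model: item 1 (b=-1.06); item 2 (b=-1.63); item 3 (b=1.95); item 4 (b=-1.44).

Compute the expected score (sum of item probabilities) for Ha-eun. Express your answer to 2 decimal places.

P(θ) = 1 / (1 + exp(−(θ − b)))
P_1 = 1/(1+e^{-2.6600}) = 0.9346
P_2 = 1/(1+e^{-3.2300}) = 0.9619
P_3 = 1/(1+e^{0.3500}) = 0.4134
P_4 = 1/(1+e^{-3.0400}) = 0.9543
E[score] = 0.9346 + 0.9619 + 0.4134 + 0.9543 = 3.2643

3.26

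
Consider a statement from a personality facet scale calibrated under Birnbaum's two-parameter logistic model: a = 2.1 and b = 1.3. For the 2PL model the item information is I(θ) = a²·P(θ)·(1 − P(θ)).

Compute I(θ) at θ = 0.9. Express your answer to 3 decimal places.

0.929

P = 1/(1+e^{0.8400}) = 0.3015
P(1−P) = 0.3015 × 0.6985 = 0.2106
I = a² × P(1−P) = 2.1² × 0.2106 = 0.92880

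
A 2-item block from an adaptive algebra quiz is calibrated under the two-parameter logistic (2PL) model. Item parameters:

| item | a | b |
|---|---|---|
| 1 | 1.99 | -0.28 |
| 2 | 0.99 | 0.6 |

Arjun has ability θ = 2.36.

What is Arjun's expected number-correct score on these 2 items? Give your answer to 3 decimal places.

P(θ) = 1 / (1 + exp(−a(θ − b)))
P_1 = 1/(1+e^{-5.2536}) = 0.9948
P_2 = 1/(1+e^{-1.7424}) = 0.8510
E[score] = 0.9948 + 0.8510 = 1.8458

1.846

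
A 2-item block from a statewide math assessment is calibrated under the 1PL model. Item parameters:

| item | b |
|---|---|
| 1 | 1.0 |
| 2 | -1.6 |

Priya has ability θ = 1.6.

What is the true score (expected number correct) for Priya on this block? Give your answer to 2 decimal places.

P(θ) = 1 / (1 + exp(−(θ − b)))
P_1 = 1/(1+e^{-0.6000}) = 0.6457
P_2 = 1/(1+e^{-3.2000}) = 0.9608
E[score] = 0.6457 + 0.9608 = 1.6065

1.61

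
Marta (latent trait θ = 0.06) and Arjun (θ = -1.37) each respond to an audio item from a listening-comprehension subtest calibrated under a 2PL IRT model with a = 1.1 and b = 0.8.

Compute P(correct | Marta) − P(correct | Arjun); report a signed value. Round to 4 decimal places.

0.2229

P(θ) = 1 / (1 + exp(−a(θ − b)))
P(Marta) = 0.3070  [exponent -0.8140]
P(Arjun) = 0.0842  [exponent -2.3870]
Difference = 0.3070 − 0.0842 = 0.2229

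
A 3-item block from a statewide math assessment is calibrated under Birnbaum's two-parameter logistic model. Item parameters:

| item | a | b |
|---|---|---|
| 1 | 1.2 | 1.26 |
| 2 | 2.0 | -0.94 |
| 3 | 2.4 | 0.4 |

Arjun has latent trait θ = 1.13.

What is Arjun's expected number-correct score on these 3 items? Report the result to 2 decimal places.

2.30

P(θ) = 1 / (1 + exp(−a(θ − b)))
P_1 = 1/(1+e^{0.1560}) = 0.4611
P_2 = 1/(1+e^{-4.1400}) = 0.9843
P_3 = 1/(1+e^{-1.7520}) = 0.8522
E[score] = 0.4611 + 0.9843 + 0.8522 = 2.2976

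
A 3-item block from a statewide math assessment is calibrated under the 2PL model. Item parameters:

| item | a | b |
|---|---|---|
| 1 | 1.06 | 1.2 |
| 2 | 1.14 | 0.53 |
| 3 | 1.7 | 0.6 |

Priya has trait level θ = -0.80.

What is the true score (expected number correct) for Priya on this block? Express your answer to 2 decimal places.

P(θ) = 1 / (1 + exp(−a(θ − b)))
P_1 = 1/(1+e^{2.1200}) = 0.1072
P_2 = 1/(1+e^{1.5162}) = 0.1800
P_3 = 1/(1+e^{2.3800}) = 0.0847
E[score] = 0.1072 + 0.1800 + 0.0847 = 0.3719

0.37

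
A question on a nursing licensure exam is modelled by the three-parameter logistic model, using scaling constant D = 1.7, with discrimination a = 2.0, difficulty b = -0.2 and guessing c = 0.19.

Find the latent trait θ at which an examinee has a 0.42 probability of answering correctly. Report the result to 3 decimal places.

-0.472

P(θ) = c + (1 − c) · 1 / (1 + exp(−D·a(θ − b)))
Remove guessing floor: (0.42 − 0.19)/(1 − 0.19) = 0.2840
logit = ln(0.2840/0.7160) = -0.9249
θ = b + logit/(1.7·a) = -0.2 + (-0.9249)/3.4000 = -0.4720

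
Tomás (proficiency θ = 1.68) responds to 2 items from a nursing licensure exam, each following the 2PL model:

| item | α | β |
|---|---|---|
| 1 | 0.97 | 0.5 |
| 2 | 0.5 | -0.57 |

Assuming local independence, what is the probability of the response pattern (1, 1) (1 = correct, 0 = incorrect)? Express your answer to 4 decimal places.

P(θ) = 1 / (1 + exp(−α(θ − β)))
P_1 = 1/(1+e^{-1.1446}) = 0.7585
P_2 = 1/(1+e^{-1.1250}) = 0.7549
L = P_1 × P_2 = 0.7585 × 0.7549 = 0.57262

0.5726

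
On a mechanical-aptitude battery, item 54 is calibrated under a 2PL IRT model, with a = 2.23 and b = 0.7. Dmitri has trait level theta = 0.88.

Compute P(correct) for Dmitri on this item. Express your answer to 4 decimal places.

P(theta) = 1 / (1 + exp(−a(theta − b)))
Exponent: 2.23 × (0.88 − 0.7) = 0.4014
1/(1 + e^{-0.4014}) = 0.5990

0.5990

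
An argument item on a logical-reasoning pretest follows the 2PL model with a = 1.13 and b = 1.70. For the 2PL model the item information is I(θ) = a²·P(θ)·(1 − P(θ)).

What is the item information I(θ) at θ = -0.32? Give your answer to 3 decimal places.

P = 1/(1+e^{2.2826}) = 0.0926
P(1−P) = 0.0926 × 0.9074 = 0.0840
I = a² × P(1−P) = 1.13² × 0.0840 = 0.10727

0.107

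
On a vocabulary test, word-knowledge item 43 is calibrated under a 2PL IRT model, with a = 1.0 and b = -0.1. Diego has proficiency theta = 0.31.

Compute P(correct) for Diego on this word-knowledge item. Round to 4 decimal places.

P(theta) = 1 / (1 + exp(−a(theta − b)))
Exponent: 1.0 × (0.31 − (-0.1)) = 0.4100
1/(1 + e^{-0.4100}) = 0.6011

0.6011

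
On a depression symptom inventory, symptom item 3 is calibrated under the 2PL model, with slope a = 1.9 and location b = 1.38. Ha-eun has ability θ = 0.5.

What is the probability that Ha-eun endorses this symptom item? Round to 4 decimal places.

P(θ) = 1 / (1 + exp(−a(θ − b)))
Exponent: 1.9 × (0.5 − 1.38) = -1.6720
1/(1 + e^{1.6720}) = 0.1582

0.1582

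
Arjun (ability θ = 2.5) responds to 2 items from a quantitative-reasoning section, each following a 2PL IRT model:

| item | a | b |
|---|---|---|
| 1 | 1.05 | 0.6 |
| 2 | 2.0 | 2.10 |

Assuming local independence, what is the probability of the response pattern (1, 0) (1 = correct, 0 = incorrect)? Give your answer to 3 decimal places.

0.273

P(θ) = 1 / (1 + exp(−a(θ − b)))
P_1 = 1/(1+e^{-1.9950}) = 0.8803
P_2 = 1/(1+e^{-0.8000}) = 0.6900
L = P_1 × (1−P_2) = 0.8803 × 0.3100 = 0.27291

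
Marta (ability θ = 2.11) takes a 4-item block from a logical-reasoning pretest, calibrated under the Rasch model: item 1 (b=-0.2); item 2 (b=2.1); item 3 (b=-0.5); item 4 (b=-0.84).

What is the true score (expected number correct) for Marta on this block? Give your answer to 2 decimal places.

P(θ) = 1 / (1 + exp(−(θ − b)))
P_1 = 1/(1+e^{-2.3100}) = 0.9097
P_2 = 1/(1+e^{-0.0100}) = 0.5025
P_3 = 1/(1+e^{-2.6100}) = 0.9315
P_4 = 1/(1+e^{-2.9500}) = 0.9503
E[score] = 0.9097 + 0.5025 + 0.9315 + 0.9503 = 3.2940

3.29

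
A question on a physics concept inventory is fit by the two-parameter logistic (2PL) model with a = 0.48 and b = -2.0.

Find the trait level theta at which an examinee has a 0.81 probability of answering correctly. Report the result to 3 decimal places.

1.021

P(theta) = 1 / (1 + exp(−a(theta − b)))
logit = ln(0.8100/0.1900) = 1.4500
theta = b + logit/(a) = -2.0 + 1.4500/0.4800 = 1.0209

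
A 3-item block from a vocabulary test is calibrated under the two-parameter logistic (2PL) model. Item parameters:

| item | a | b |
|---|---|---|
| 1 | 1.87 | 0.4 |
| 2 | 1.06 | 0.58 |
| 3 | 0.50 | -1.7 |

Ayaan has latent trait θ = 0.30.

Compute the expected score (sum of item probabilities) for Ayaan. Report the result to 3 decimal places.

1.611

P(θ) = 1 / (1 + exp(−a(θ − b)))
P_1 = 1/(1+e^{0.1870}) = 0.4534
P_2 = 1/(1+e^{0.2968}) = 0.4263
P_3 = 1/(1+e^{-1.0000}) = 0.7311
E[score] = 0.4534 + 0.4263 + 0.7311 = 1.6108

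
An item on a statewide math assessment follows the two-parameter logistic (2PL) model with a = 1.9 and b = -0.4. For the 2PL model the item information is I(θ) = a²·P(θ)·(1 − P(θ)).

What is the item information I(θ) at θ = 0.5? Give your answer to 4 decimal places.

P = 1/(1+e^{-1.7100}) = 0.8468
P(1−P) = 0.8468 × 0.1532 = 0.1297
I = a² × P(1−P) = 1.9² × 0.1297 = 0.46823

0.4682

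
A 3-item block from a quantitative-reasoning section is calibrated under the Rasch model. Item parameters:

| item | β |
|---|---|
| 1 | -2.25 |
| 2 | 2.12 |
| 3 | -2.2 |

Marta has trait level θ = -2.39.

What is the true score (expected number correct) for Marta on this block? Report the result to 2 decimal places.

P(θ) = 1 / (1 + exp(−(θ − β)))
P_1 = 1/(1+e^{0.1400}) = 0.4651
P_2 = 1/(1+e^{4.5100}) = 0.0109
P_3 = 1/(1+e^{0.1900}) = 0.4526
E[score] = 0.4651 + 0.0109 + 0.4526 = 0.9286

0.93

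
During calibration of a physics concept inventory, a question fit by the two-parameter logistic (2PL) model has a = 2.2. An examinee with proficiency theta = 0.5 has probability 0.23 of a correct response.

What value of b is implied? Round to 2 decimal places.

P(theta) = 1 / (1 + exp(−a(theta − b)))
logit(0.23) = ln(0.23/0.77) = -1.2083
b = theta − logit/(a) = 0.5 − (-1.2083)/2.2000 = 1.0492

1.05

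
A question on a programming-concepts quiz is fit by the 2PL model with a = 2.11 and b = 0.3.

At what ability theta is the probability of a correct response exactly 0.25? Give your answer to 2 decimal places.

P(theta) = 1 / (1 + exp(−a(theta − b)))
logit = ln(0.2500/0.7500) = -1.0986
theta = b + logit/(a) = 0.3 + (-1.0986)/2.1100 = -0.2207

-0.22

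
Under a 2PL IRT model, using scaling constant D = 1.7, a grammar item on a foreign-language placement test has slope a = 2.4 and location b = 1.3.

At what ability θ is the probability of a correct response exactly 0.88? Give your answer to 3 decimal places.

1.788

P(θ) = 1 / (1 + exp(−D·a(θ − b)))
logit = ln(0.8800/0.1200) = 1.9924
θ = b + logit/(1.7·a) = 1.3 + 1.9924/4.0800 = 1.7883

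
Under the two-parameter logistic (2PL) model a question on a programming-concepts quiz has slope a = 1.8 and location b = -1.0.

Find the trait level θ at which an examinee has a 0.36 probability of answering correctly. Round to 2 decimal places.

-1.32

P(θ) = 1 / (1 + exp(−a(θ − b)))
logit = ln(0.3600/0.6400) = -0.5754
θ = b + logit/(a) = -1.0 + (-0.5754)/1.8000 = -1.3196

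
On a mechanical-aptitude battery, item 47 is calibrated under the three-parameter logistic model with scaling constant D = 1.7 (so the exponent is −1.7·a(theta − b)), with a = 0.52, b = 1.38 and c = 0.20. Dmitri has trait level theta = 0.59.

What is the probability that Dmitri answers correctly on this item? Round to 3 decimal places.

P(theta) = c + (1 − c) · 1 / (1 + exp(−D·a(theta − b)))
Exponent: 1.7 × 0.52 × (0.59 − 1.38) = -0.6984
1/(1 + e^{0.6984}) = 0.3322
P = 0.20 + 0.80 × 0.3322 = 0.4657

0.466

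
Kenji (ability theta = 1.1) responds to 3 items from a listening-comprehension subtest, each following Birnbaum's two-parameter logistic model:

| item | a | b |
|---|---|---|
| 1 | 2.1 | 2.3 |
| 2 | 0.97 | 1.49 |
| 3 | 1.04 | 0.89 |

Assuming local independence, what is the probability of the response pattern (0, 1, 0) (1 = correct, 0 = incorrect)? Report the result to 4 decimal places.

0.1677

P(theta) = 1 / (1 + exp(−a(theta − b)))
P_1 = 1/(1+e^{2.5200}) = 0.0745
P_2 = 1/(1+e^{0.3783}) = 0.4065
P_3 = 1/(1+e^{-0.2184}) = 0.5544
L = (1−P_1) × P_2 × (1−P_3) = 0.9255 × 0.4065 × 0.4456 = 0.16767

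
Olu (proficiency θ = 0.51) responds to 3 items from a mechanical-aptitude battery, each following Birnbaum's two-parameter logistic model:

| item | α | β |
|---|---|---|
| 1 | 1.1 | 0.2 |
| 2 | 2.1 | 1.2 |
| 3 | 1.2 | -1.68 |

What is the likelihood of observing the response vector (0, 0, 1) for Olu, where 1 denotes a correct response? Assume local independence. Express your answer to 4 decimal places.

0.3139

P(θ) = 1 / (1 + exp(−α(θ − β)))
P_1 = 1/(1+e^{-0.3410}) = 0.5844
P_2 = 1/(1+e^{1.4490}) = 0.1902
P_3 = 1/(1+e^{-2.6280}) = 0.9326
L = (1−P_1) × (1−P_2) × P_3 = 0.4156 × 0.8098 × 0.9326 = 0.31388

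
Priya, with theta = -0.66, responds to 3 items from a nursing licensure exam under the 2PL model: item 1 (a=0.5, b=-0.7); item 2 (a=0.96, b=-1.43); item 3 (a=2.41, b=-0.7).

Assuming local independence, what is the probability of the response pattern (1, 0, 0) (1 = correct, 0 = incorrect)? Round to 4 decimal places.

0.0777

P(theta) = 1 / (1 + exp(−a(theta − b)))
P_1 = 1/(1+e^{-0.0200}) = 0.5050
P_2 = 1/(1+e^{-0.7392}) = 0.6768
P_3 = 1/(1+e^{-0.0964}) = 0.5241
L = P_1 × (1−P_2) × (1−P_3) = 0.5050 × 0.3232 × 0.4759 = 0.07767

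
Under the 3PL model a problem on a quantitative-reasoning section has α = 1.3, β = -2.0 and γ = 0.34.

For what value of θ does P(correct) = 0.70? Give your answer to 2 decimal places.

-1.86

P(θ) = γ + (1 − γ) · 1 / (1 + exp(−α(θ − β)))
Remove guessing floor: (0.70 − 0.34)/(1 − 0.34) = 0.5455
logit = ln(0.5455/0.4545) = 0.1823
θ = β + logit/(α) = -2.0 + 0.1823/1.3000 = -1.8598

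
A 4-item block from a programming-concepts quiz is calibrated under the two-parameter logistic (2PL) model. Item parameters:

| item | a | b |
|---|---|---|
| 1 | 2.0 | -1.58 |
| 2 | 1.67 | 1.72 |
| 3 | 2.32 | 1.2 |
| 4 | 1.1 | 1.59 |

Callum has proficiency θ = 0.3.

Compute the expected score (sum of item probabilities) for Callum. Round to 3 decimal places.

1.368

P(θ) = 1 / (1 + exp(−a(θ − b)))
P_1 = 1/(1+e^{-3.7600}) = 0.9772
P_2 = 1/(1+e^{2.3714}) = 0.0854
P_3 = 1/(1+e^{2.0880}) = 0.1103
P_4 = 1/(1+e^{1.4190}) = 0.1948
E[score] = 0.9772 + 0.0854 + 0.1103 + 0.1948 = 1.3677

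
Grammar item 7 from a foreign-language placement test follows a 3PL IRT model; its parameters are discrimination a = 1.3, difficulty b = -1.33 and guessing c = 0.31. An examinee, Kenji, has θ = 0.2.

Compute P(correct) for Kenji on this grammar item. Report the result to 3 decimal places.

P(θ) = c + (1 − c) · 1 / (1 + exp(−a(θ − b)))
Exponent: 1.3 × (0.2 − (-1.33)) = 1.9890
1/(1 + e^{-1.9890}) = 0.8796
P = 0.31 + 0.69 × 0.8796 = 0.9169

0.917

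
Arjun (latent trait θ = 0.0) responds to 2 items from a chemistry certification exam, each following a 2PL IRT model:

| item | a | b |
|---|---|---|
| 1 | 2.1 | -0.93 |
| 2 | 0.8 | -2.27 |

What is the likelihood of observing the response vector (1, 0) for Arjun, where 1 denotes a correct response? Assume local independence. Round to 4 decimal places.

0.1225

P(θ) = 1 / (1 + exp(−a(θ − b)))
P_1 = 1/(1+e^{-1.9530}) = 0.8758
P_2 = 1/(1+e^{-1.8160}) = 0.8601
L = P_1 × (1−P_2) = 0.8758 × 0.1399 = 0.12253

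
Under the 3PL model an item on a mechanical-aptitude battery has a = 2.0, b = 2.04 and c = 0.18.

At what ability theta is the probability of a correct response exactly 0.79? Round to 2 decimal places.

2.57

P(theta) = c + (1 − c) · 1 / (1 + exp(−a(theta − b)))
Remove guessing floor: (0.79 − 0.18)/(1 − 0.18) = 0.7439
logit = ln(0.7439/0.2561) = 1.0664
theta = b + logit/(a) = 2.04 + 1.0664/2.0000 = 2.5732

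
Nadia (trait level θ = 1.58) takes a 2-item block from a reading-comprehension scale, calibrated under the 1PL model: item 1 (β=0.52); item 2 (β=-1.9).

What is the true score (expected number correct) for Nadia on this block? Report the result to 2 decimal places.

1.71

P(θ) = 1 / (1 + exp(−(θ − β)))
P_1 = 1/(1+e^{-1.0600}) = 0.7427
P_2 = 1/(1+e^{-3.4800}) = 0.9701
E[score] = 0.7427 + 0.9701 = 1.7128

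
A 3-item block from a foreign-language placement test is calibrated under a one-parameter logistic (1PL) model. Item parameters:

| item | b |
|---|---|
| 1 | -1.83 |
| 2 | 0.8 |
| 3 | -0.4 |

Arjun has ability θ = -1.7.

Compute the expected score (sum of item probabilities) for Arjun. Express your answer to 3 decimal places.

P(θ) = 1 / (1 + exp(−(θ − b)))
P_1 = 1/(1+e^{-0.1300}) = 0.5325
P_2 = 1/(1+e^{2.5000}) = 0.0759
P_3 = 1/(1+e^{1.3000}) = 0.2142
E[score] = 0.5325 + 0.0759 + 0.2142 = 0.8225

0.822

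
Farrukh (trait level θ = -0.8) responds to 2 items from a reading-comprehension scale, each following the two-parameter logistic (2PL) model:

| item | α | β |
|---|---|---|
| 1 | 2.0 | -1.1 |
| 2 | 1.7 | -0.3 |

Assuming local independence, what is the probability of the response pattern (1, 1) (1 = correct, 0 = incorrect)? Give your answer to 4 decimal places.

0.1933

P(θ) = 1 / (1 + exp(−α(θ − β)))
P_1 = 1/(1+e^{-0.6000}) = 0.6457
P_2 = 1/(1+e^{0.8500}) = 0.2994
L = P_1 × P_2 = 0.6457 × 0.2994 = 0.19333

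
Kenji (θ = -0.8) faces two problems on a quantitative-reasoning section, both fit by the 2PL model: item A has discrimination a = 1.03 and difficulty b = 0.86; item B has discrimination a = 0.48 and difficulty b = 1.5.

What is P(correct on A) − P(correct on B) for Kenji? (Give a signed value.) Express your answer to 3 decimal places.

P(θ) = 1 / (1 + exp(−a(θ − b)))
P_A = 0.1532
P_B = 0.2490
P_A − P_B = -0.0958

-0.096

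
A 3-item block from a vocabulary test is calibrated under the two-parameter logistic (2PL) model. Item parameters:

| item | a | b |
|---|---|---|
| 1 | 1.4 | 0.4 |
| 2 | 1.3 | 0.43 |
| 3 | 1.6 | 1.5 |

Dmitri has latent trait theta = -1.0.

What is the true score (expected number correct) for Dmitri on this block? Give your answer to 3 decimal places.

0.276

P(theta) = 1 / (1 + exp(−a(theta − b)))
P_1 = 1/(1+e^{1.9600}) = 0.1235
P_2 = 1/(1+e^{1.8590}) = 0.1348
P_3 = 1/(1+e^{4.0000}) = 0.0180
E[score] = 0.1235 + 0.1348 + 0.0180 = 0.2763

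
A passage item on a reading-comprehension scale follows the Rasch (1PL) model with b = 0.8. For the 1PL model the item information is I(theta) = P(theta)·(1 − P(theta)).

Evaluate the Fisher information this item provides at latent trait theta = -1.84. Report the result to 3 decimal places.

0.062

P = 1/(1+e^{2.6400}) = 0.0666
P(1−P) = 0.0666 × 0.9334 = 0.0622
I = P(1−P) = 0.06217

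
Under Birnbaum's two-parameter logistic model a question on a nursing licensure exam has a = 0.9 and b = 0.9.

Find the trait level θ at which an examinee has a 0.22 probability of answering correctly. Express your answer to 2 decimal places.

P(θ) = 1 / (1 + exp(−a(θ − b)))
logit = ln(0.2200/0.7800) = -1.2657
θ = b + logit/(a) = 0.9 + (-1.2657)/0.9000 = -0.5063

-0.51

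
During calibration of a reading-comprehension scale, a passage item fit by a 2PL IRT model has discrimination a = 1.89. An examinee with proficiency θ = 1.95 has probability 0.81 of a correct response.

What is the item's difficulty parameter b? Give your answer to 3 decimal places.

P(θ) = 1 / (1 + exp(−a(θ − b)))
logit(0.81) = ln(0.81/0.19) = 1.4500
b = θ − logit/(a) = 1.95 − 1.4500/1.8900 = 1.1828

1.183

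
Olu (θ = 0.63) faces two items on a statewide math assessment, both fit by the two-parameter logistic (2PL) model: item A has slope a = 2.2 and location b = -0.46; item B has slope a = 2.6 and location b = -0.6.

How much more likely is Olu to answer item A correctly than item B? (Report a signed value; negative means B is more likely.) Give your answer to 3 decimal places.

-0.044

P(θ) = 1 / (1 + exp(−a(θ − b)))
P_A = 0.9167
P_B = 0.9608
P_A − P_B = -0.0441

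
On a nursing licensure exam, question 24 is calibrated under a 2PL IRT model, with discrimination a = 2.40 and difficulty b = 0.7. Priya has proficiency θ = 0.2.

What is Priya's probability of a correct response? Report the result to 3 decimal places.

P(θ) = 1 / (1 + exp(−a(θ − b)))
Exponent: 2.40 × (0.2 − 0.7) = -1.2000
1/(1 + e^{1.2000}) = 0.2315

0.231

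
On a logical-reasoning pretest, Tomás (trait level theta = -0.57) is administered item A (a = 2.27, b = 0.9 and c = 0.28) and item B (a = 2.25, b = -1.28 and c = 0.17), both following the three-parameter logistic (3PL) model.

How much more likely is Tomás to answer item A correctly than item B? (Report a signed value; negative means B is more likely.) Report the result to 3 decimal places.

P(theta) = c + (1 − c) · 1 / (1 + exp(−a(theta − b)))
P_A = 0.3047
P_B = 0.8603
P_A − P_B = -0.5556

-0.556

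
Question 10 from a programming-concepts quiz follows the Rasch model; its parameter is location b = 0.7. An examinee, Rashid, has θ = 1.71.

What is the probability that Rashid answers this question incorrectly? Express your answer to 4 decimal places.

0.2670

P(θ) = 1 / (1 + exp(−(θ − b)))
Exponent: (1.71 − 0.7) = 1.0100
1/(1 + e^{-1.0100}) = 0.7330
P = 0.7330
P(incorrect) = 1 − 0.7330 = 0.2670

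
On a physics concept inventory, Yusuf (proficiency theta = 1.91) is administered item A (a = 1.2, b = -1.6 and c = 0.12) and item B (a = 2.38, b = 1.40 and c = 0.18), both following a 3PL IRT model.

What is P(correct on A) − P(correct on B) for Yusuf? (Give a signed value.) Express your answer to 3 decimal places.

P(theta) = c + (1 − c) · 1 / (1 + exp(−a(theta − b)))
P_A = 0.9872
P_B = 0.8122
P_A − P_B = 0.1750

0.175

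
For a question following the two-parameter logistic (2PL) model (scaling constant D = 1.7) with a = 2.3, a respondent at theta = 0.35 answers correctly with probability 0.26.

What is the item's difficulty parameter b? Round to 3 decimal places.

0.618

P(theta) = 1 / (1 + exp(−D·a(theta − b)))
logit(0.26) = ln(0.26/0.74) = -1.0460
b = theta − logit/(1.7·a) = 0.35 − (-1.0460)/3.9100 = 0.6175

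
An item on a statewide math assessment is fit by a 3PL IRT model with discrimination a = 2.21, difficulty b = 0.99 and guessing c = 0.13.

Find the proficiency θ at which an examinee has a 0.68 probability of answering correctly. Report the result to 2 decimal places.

1.24

P(θ) = c + (1 − c) · 1 / (1 + exp(−a(θ − b)))
Remove guessing floor: (0.68 − 0.13)/(1 − 0.13) = 0.6322
logit = ln(0.6322/0.3678) = 0.5416
θ = b + logit/(a) = 0.99 + 0.5416/2.2100 = 1.2351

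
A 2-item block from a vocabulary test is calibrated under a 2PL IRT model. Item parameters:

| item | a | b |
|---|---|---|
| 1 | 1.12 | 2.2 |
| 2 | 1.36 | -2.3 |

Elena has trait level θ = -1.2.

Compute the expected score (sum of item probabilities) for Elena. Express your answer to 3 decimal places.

P(θ) = 1 / (1 + exp(−a(θ − b)))
P_1 = 1/(1+e^{3.8080}) = 0.0217
P_2 = 1/(1+e^{-1.4960}) = 0.8170
E[score] = 0.0217 + 0.8170 = 0.8387

0.839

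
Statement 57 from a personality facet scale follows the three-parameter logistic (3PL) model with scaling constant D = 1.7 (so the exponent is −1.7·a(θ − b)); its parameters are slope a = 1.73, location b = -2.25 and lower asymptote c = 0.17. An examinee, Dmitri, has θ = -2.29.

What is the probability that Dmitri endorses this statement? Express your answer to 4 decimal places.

0.5606

P(θ) = c + (1 − c) · 1 / (1 + exp(−D·a(θ − b)))
Exponent: 1.7 × 1.73 × (-2.29 − (-2.25)) = -0.1176
1/(1 + e^{0.1176}) = 0.4706
P = 0.17 + 0.83 × 0.4706 = 0.5606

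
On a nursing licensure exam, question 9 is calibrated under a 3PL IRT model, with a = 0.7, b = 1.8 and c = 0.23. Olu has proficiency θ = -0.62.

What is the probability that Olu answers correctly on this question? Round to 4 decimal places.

0.3495

P(θ) = c + (1 − c) · 1 / (1 + exp(−a(θ − b)))
Exponent: 0.7 × (-0.62 − 1.8) = -1.6940
1/(1 + e^{1.6940}) = 0.1553
P = 0.23 + 0.77 × 0.1553 = 0.3495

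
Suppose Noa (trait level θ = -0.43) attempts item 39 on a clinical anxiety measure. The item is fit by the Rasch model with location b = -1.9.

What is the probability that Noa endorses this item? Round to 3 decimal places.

0.813

P(θ) = 1 / (1 + exp(−(θ − b)))
Exponent: (-0.43 − (-1.9)) = 1.4700
1/(1 + e^{-1.4700}) = 0.8131
P = 0.8131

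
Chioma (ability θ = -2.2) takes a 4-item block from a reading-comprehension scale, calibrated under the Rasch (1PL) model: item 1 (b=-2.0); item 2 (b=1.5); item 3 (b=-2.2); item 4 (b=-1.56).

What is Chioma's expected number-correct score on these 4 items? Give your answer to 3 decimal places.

P(θ) = 1 / (1 + exp(−(θ − b)))
P_1 = 1/(1+e^{0.2000}) = 0.4502
P_2 = 1/(1+e^{3.7000}) = 0.0241
P_3 = 1/(1+e^{0.0000}) = 0.5000
P_4 = 1/(1+e^{0.6400}) = 0.3452
E[score] = 0.4502 + 0.0241 + 0.5000 + 0.3452 = 1.3195

1.320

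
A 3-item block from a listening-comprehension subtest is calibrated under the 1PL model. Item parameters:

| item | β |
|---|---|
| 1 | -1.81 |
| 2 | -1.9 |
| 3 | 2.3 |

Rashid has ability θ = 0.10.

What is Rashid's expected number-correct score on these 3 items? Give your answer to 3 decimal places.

1.852

P(θ) = 1 / (1 + exp(−(θ − β)))
P_1 = 1/(1+e^{-1.9100}) = 0.8710
P_2 = 1/(1+e^{-2.0000}) = 0.8808
P_3 = 1/(1+e^{2.2000}) = 0.0998
E[score] = 0.8710 + 0.8808 + 0.0998 = 1.8516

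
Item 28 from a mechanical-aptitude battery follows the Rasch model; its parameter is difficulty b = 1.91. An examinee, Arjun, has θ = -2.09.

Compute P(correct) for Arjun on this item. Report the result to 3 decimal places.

0.018

P(θ) = 1 / (1 + exp(−(θ − b)))
Exponent: (-2.09 − 1.91) = -4.0000
1/(1 + e^{4.0000}) = 0.0180
P = 0.0180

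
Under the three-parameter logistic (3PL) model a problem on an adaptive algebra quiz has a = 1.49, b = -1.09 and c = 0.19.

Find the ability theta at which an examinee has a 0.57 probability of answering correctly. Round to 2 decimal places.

-1.17

P(theta) = c + (1 − c) · 1 / (1 + exp(−a(theta − b)))
Remove guessing floor: (0.57 − 0.19)/(1 − 0.19) = 0.4691
logit = ln(0.4691/0.5309) = -0.1236
theta = b + logit/(a) = -1.09 + (-0.1236)/1.4900 = -1.1730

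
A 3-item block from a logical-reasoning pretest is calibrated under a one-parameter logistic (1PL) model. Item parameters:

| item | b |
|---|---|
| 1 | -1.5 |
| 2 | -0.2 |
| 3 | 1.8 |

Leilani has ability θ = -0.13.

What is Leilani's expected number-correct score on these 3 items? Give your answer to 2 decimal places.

1.44

P(θ) = 1 / (1 + exp(−(θ − b)))
P_1 = 1/(1+e^{-1.3700}) = 0.7974
P_2 = 1/(1+e^{-0.0700}) = 0.5175
P_3 = 1/(1+e^{1.9300}) = 0.1268
E[score] = 0.7974 + 0.5175 + 0.1268 = 1.4416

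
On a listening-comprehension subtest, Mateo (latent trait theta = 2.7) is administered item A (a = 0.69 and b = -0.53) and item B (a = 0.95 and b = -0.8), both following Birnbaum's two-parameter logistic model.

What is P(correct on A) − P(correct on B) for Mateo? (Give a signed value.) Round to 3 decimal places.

P(theta) = 1 / (1 + exp(−a(theta − b)))
P_A = 0.9028
P_B = 0.9653
P_A − P_B = -0.0625

-0.062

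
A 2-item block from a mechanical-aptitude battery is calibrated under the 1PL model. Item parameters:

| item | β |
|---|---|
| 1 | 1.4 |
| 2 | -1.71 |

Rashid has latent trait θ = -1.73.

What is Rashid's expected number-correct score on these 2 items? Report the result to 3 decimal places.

P(θ) = 1 / (1 + exp(−(θ − β)))
P_1 = 1/(1+e^{3.1300}) = 0.0419
P_2 = 1/(1+e^{0.0200}) = 0.4950
E[score] = 0.0419 + 0.4950 = 0.5369

0.537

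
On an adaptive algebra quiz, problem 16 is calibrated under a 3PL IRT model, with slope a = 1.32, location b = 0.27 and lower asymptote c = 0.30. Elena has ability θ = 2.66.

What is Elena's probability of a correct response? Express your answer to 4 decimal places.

P(θ) = c + (1 − c) · 1 / (1 + exp(−a(θ − b)))
Exponent: 1.32 × (2.66 − 0.27) = 3.1548
1/(1 + e^{-3.1548}) = 0.9591
P = 0.30 + 0.70 × 0.9591 = 0.9714

0.9714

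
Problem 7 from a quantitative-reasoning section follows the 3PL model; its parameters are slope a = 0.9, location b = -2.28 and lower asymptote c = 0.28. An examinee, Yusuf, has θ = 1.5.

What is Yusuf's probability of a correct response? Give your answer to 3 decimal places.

P(θ) = c + (1 − c) · 1 / (1 + exp(−a(θ − b)))
Exponent: 0.9 × (1.5 − (-2.28)) = 3.4020
1/(1 + e^{-3.4020}) = 0.9678
P = 0.28 + 0.72 × 0.9678 = 0.9768

0.977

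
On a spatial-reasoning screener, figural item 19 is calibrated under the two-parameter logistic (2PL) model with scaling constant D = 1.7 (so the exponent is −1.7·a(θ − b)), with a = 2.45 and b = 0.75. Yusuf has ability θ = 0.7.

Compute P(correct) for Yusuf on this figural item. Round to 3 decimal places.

0.448

P(θ) = 1 / (1 + exp(−D·a(θ − b)))
Exponent: 1.7 × 2.45 × (0.7 − 0.75) = -0.2083
1/(1 + e^{0.2083}) = 0.4481
P = 0.4481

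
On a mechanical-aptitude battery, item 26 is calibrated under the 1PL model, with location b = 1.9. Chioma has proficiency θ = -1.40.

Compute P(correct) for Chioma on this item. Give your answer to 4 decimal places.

P(θ) = 1 / (1 + exp(−(θ − b)))
Exponent: (-1.40 − 1.9) = -3.3000
1/(1 + e^{3.3000}) = 0.0356
P = 0.0356

0.0356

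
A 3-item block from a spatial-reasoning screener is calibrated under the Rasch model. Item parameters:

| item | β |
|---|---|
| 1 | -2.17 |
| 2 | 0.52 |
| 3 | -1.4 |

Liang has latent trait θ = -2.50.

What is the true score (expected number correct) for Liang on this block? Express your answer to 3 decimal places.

P(θ) = 1 / (1 + exp(−(θ − β)))
P_1 = 1/(1+e^{0.3300}) = 0.4182
P_2 = 1/(1+e^{3.0200}) = 0.0465
P_3 = 1/(1+e^{1.1000}) = 0.2497
E[score] = 0.4182 + 0.0465 + 0.2497 = 0.7145

0.715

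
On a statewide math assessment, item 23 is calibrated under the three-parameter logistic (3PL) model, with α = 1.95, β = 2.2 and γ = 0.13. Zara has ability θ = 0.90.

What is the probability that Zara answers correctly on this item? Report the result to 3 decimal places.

P(θ) = γ + (1 − γ) · 1 / (1 + exp(−α(θ − β)))
Exponent: 1.95 × (0.90 − 2.2) = -2.5350
1/(1 + e^{2.5350}) = 0.0734
P = 0.13 + 0.87 × 0.0734 = 0.1939

0.194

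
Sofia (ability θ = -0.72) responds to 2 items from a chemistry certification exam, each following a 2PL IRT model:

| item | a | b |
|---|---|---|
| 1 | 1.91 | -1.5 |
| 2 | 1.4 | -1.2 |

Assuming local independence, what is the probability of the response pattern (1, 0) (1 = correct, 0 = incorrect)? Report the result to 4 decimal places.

0.2759

P(θ) = 1 / (1 + exp(−a(θ − b)))
P_1 = 1/(1+e^{-1.4898}) = 0.8160
P_2 = 1/(1+e^{-0.6720}) = 0.6620
L = P_1 × (1−P_2) = 0.8160 × 0.3380 = 0.27586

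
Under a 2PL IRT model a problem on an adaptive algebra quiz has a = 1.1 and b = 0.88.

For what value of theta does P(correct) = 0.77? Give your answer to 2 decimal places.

P(theta) = 1 / (1 + exp(−a(theta − b)))
logit = ln(0.7700/0.2300) = 1.2083
theta = b + logit/(a) = 0.88 + 1.2083/1.1000 = 1.9785

1.98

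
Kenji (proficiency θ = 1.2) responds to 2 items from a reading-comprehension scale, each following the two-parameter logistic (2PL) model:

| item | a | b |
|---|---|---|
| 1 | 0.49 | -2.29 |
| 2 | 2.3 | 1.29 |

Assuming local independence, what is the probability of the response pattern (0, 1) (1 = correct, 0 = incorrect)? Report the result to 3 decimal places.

P(θ) = 1 / (1 + exp(−a(θ − b)))
P_1 = 1/(1+e^{-1.7101}) = 0.8468
P_2 = 1/(1+e^{0.2070}) = 0.4484
L = (1−P_1) × P_2 = 0.1532 × 0.4484 = 0.06868

0.069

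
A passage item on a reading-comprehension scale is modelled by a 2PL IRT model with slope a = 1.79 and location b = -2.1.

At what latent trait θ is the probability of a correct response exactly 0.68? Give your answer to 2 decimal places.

P(θ) = 1 / (1 + exp(−a(θ − b)))
logit = ln(0.6800/0.3200) = 0.7538
θ = b + logit/(a) = -2.1 + 0.7538/1.7900 = -1.6789

-1.68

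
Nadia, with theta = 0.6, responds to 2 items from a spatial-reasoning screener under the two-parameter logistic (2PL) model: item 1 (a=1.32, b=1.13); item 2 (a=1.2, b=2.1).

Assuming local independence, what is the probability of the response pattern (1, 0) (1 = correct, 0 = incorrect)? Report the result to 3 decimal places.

0.285

P(theta) = 1 / (1 + exp(−a(theta − b)))
P_1 = 1/(1+e^{0.6996}) = 0.3319
P_2 = 1/(1+e^{1.8000}) = 0.1419
L = P_1 × (1−P_2) = 0.3319 × 0.8581 = 0.28482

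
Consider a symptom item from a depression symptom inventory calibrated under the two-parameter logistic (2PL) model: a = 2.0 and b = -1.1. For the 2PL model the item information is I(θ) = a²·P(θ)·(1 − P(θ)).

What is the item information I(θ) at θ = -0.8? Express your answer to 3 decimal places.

P = 1/(1+e^{-0.6000}) = 0.6457
P(1−P) = 0.6457 × 0.3543 = 0.2288
I = a² × P(1−P) = 2.0² × 0.2288 = 0.91514

0.915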